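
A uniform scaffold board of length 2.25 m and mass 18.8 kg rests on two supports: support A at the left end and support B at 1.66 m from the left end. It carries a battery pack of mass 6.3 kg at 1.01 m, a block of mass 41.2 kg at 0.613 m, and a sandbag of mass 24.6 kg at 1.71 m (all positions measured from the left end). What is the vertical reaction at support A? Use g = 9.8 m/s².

Choose support B as the axis so its reaction then has zero moment arm.
Beam weight: 18.8 × 9.8 = 184.2 N down at 1.125 m → arm 0.535 m, τ = 184.2 × 0.535 = 98.55 N·m counterclockwise.
Battery pack: 6.3 × 9.8 = 61.74 N down at 1.01 m → arm 0.65 m, τ = 61.74 × 0.65 = 40.13 N·m counterclockwise.
Block: 41.2 × 9.8 = 403.8 N down at 0.613 m → arm 1.047 m, τ = 403.8 × 1.047 = 422.8 N·m counterclockwise.
Sandbag: 24.6 × 9.8 = 241.1 N down at 1.71 m → arm 0.05 m, τ = 241.1 × 0.05 = 12.05 N·m clockwise.
Net load moment about support B = 549.4 N·m counterclockwise.
Reaction R at support A is upward at 0 m, arm 1.66 m → moment R × 1.66 clockwise.
Setting net torque to zero: R × 1.66 = 549.4 → R = 331 N.

R_A ≈ 331 N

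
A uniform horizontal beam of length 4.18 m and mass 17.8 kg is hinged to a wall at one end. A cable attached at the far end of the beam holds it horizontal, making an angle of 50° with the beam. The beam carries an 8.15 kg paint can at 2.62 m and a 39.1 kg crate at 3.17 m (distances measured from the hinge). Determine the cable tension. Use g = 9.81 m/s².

About the hinge:
Beam weight: 17.8 × 9.81 = 174.6 N down at 2.09 m → arm 2.09 m, τ = 174.6 × 2.09 = 364.9 N·m clockwise.
Paint can: 8.15 × 9.81 = 79.95 N down at 2.62 m → arm 2.62 m, τ = 79.95 × 2.62 = 209.5 N·m clockwise.
Crate: 39.1 × 9.81 = 383.6 N down at 3.17 m → arm 3.17 m, τ = 383.6 × 3.17 = 1216 N·m clockwise.
Total clockwise load moment = 1790 N·m.
The cable tension T acts at 4.18 m; only its component perpendicular to the beam, T sinθ, produces torque. sin 50° = 0.766.
Balancing moments: T × 4.18 × 0.766 = 1790, giving T = 1790 / 3.202 = 559 N.

T ≈ 559 N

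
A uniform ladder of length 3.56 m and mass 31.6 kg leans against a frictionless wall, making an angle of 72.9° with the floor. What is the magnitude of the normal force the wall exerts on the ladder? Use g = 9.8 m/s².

Take moments about the foot of the ladder.
Ladder weight 31.6×9.8 = 309.7 N acts at 1.78 m along the ladder; its horizontal arm is 1.78·cos72.9° = 0.5234 m → τ = 162.1 N·m clockwise.
Wall normal N acts horizontally at the top; its moment arm is the height L sinθ = 3.56·sin72.9° = 3.403 m, counterclockwise.
Στ = 0 ⇒ N × 3.403 = 162.1 ⇒ N = 47.6 N.

N_wall ≈ 47.6 N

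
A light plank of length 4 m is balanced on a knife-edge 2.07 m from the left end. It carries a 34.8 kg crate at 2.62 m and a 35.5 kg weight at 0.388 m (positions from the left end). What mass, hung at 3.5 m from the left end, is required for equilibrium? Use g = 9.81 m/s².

m ≈ 28.4 kg

Take moments about the knife-edge (at 2.07 m from the left end).
Crate: 34.8 × 9.81 = 341.4 N down at 2.62 m → arm 0.55 m, τ = 341.4 × 0.55 = 187.8 N·m clockwise.
Weight: 35.5 × 9.81 = 348.3 N down at 0.388 m → arm 1.682 m, τ = 348.3 × 1.682 = 585.8 N·m counterclockwise.
Net moment of known loads = 398 N·m counterclockwise.
An unknown mass m at 3.5 m has arm 1.43 m; its moment is m·g·1.43 clockwise.
For rotational equilibrium, m × 9.81 × 1.43 = 398, so m = 398 / (9.81 × 1.43) = 28.4 kg.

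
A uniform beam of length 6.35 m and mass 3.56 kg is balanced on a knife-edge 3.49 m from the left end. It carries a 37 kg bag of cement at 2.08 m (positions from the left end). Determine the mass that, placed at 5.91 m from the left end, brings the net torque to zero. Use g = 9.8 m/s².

m ≈ 22 kg

About the knife-edge (at 3.49 m from the left end):
Beam weight: 3.56 × 9.8 = 34.89 N down at 3.175 m → arm 0.315 m, τ = 34.89 × 0.315 = 10.99 N·m counterclockwise.
Bag of cement: 37 × 9.8 = 362.6 N down at 2.08 m → arm 1.41 m, τ = 362.6 × 1.41 = 511.3 N·m counterclockwise.
Net moment of known loads = 522.3 N·m counterclockwise.
An unknown mass m at 5.91 m has arm 2.42 m; its moment is m·g·2.42 clockwise.
Στ = 0 ⇒ m × 9.8 × 2.42 = 522.3 ⇒ m = 522.3 / (9.8 × 2.42) = 22 kg.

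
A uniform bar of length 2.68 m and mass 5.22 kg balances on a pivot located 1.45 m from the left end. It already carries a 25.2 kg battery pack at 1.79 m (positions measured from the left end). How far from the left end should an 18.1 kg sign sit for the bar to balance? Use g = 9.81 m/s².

Choose the pivot (at 1.45 m from the left end) as the axis so the support reaction has zero arm there.
Beam weight: 5.22 × 9.81 = 51.21 N down at 1.34 m → arm 0.11 m, τ = 51.21 × 0.11 = 5.633 N·m counterclockwise.
Battery pack: 25.2 × 9.81 = 247.2 N down at 1.79 m → arm 0.34 m, τ = 247.2 × 0.34 = 84.05 N·m clockwise.
Net moment of existing loads = 78.42 N·m clockwise.
The sign weighs 18.1 × 9.81 = 177.6 N and must supply an equal counterclockwise moment, so its lever arm about the pivot is 78.42 / 177.6 = 0.442 m.
That puts it at 1.45 − 0.442 = 1.01 m from the left end.

x ≈ 1.01 m from the left end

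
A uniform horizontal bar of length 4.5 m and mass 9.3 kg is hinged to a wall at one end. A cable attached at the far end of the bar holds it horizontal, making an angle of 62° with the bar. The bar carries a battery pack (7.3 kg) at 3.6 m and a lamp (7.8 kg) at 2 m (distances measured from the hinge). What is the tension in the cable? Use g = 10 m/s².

About the hinge:
Beam weight: 9.3 × 10 = 93 N down at 2.25 m → arm 2.25 m, τ = 93 × 2.25 = 209.2 N·m clockwise.
Battery pack: 7.3 × 10 = 73 N down at 3.6 m → arm 3.6 m, τ = 73 × 3.6 = 262.8 N·m clockwise.
Lamp: 7.8 × 10 = 78 N down at 2 m → arm 2 m, τ = 78 × 2 = 156 N·m clockwise.
Total clockwise load moment = 628 N·m.
The cable tension T acts at 4.5 m; only its component perpendicular to the bar, T sinθ, produces torque. sin 62° = 0.8829.
For rotational equilibrium, T × 4.5 × 0.8829 = 628, so T = 628 / 3.973 = 158 N.

T ≈ 158 N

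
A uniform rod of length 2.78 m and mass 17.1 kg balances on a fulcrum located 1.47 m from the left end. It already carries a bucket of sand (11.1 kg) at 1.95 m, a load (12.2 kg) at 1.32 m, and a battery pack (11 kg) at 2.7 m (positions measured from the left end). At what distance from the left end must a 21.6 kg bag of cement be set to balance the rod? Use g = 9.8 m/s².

Take moments about the fulcrum (at 1.47 m from the left end).
Beam weight: 17.1 × 9.8 = 167.6 N down at 1.39 m → arm 0.08 m, τ = 167.6 × 0.08 = 13.41 N·m counterclockwise.
Bucket of sand: 11.1 × 9.8 = 108.8 N down at 1.95 m → arm 0.48 m, τ = 108.8 × 0.48 = 52.22 N·m clockwise.
Load: 12.2 × 9.8 = 119.6 N down at 1.32 m → arm 0.15 m, τ = 119.6 × 0.15 = 17.94 N·m counterclockwise.
Battery pack: 11 × 9.8 = 107.8 N down at 2.7 m → arm 1.23 m, τ = 107.8 × 1.23 = 132.6 N·m clockwise.
Net moment of existing loads = 153.5 N·m clockwise.
The bag of cement weighs 21.6 × 9.8 = 211.7 N and must supply an equal counterclockwise moment, so its lever arm about the fulcrum is 153.5 / 211.7 = 0.725 m.
That puts it at 1.47 − 0.725 = 0.745 m from the left end.

x ≈ 0.745 m from the left end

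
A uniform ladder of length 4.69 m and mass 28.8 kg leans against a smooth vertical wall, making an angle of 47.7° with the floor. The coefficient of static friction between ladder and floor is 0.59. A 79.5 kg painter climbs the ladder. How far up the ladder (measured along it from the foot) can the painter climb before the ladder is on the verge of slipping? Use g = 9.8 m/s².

Taking torques about the foot of the ladder:
Ladder weight 28.8×9.8 = 282.2 N acts at 2.345 m along the ladder; its horizontal arm is 2.345·cos47.7° = 1.578 m → τ = 445.3 N·m clockwise.
Painter weight 79.5×9.8 = 779.1 N at distance d → arm d·cos47.7° → τ = 779.1·d·0.673 clockwise.
Wall normal N at the top has arm L sinθ = 3.469 m counterclockwise, so Στ = 0 gives N·3.469 = 445.3 + 524.3·d.
ΣFy = 0 ⇒ N_floor = 1061 N, so the maximum friction is μ_s·N_floor = 0.59×1061 = 626 N. ΣFx = 0 ⇒ N_wall = f, so at the slipping point N = 626 N.
Substituting: 626×3.469 = 445.3 + 524.3·d ⇒ d = (2172 − 445.3) / 524.3 = 3.29 m.

d ≈ 3.29 m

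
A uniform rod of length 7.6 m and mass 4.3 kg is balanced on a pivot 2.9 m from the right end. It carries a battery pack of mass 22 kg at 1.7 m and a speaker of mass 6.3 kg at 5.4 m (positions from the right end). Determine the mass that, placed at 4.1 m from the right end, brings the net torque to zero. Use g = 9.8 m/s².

m ≈ 5.65 kg

Take moments about the pivot (at 2.9 m from the right end).
Beam weight: 4.3 × 9.8 = 42.14 N down at 3.8 m → arm 0.9 m, τ = 42.14 × 0.9 = 37.93 N·m counterclockwise.
Battery pack: 22 × 9.8 = 215.6 N down at 1.7 m → arm 1.2 m, τ = 215.6 × 1.2 = 258.7 N·m clockwise.
Speaker: 6.3 × 9.8 = 61.74 N down at 5.4 m → arm 2.5 m, τ = 61.74 × 2.5 = 154.3 N·m counterclockwise.
Net moment of known loads = 66.47 N·m clockwise.
An unknown mass m at 4.1 m has arm 1.2 m; its moment is m·g·1.2 counterclockwise.
For rotational equilibrium, m × 9.8 × 1.2 = 66.47, so m = 66.47 / (9.8 × 1.2) = 5.65 kg.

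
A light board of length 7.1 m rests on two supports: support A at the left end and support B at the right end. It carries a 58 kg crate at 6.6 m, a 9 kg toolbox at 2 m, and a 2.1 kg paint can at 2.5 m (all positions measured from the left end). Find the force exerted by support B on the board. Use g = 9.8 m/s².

R_B ≈ 560 N

Take moments about support A.
Crate: 58 × 9.8 = 568.4 N down at 6.6 m → arm 6.6 m, τ = 568.4 × 6.6 = 3751 N·m clockwise.
Toolbox: 9 × 9.8 = 88.2 N down at 2 m → arm 2 m, τ = 88.2 × 2 = 176.4 N·m clockwise.
Paint can: 2.1 × 9.8 = 20.58 N down at 2.5 m → arm 2.5 m, τ = 20.58 × 2.5 = 51.45 N·m clockwise.
Net load moment about support A = 3979 N·m clockwise.
Reaction R at support B is upward at 7.1 m, arm 7.1 m → moment R × 7.1 counterclockwise.
Balancing moments: R × 7.1 = 3979, giving R = 560 N.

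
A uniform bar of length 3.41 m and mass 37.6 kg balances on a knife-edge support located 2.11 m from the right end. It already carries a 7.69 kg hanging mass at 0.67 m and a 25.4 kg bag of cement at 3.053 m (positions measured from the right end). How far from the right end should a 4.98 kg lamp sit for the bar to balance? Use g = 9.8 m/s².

x ≈ 2.58 m from the right end

Sum moments about the knife-edge support (at 2.11 m from the right end) (the support reaction has zero arm there).
Beam weight: 37.6 × 9.8 = 368.5 N down at 1.705 m → arm 0.405 m, τ = 368.5 × 0.405 = 149.2 N·m clockwise.
Hanging mass: 7.69 × 9.8 = 75.36 N down at 0.67 m → arm 1.44 m, τ = 75.36 × 1.44 = 108.5 N·m clockwise.
Bag of cement: 25.4 × 9.8 = 248.9 N down at 3.053 m → arm 0.943 m, τ = 248.9 × 0.943 = 234.7 N·m counterclockwise.
Net moment of existing loads = 23 N·m clockwise.
The lamp weighs 4.98 × 9.8 = 48.8 N and must supply an equal counterclockwise moment, so its lever arm about the knife-edge support is 23 / 48.8 = 0.471 m.
That puts it at 2.11 + 0.471 = 2.58 m from the right end.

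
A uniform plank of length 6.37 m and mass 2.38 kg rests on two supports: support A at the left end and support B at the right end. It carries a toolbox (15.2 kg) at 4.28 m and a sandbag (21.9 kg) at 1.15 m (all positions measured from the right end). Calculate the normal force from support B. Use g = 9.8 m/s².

R_B ≈ 236 N

Choose support A as the axis so its reaction then has zero moment arm.
Beam weight: 2.38 × 9.8 = 23.32 N down at 3.185 m → arm 3.185 m, τ = 23.32 × 3.185 = 74.27 N·m clockwise.
Toolbox: 15.2 × 9.8 = 149 N down at 4.28 m → arm 2.09 m, τ = 149 × 2.09 = 311.4 N·m clockwise.
Sandbag: 21.9 × 9.8 = 214.6 N down at 1.15 m → arm 5.22 m, τ = 214.6 × 5.22 = 1120 N·m clockwise.
Net load moment about support A = 1506 N·m clockwise.
Reaction R at support B is upward at 0 m, arm 6.37 m → moment R × 6.37 counterclockwise.
Setting net torque to zero: R × 6.37 = 1506 → R = 236 N.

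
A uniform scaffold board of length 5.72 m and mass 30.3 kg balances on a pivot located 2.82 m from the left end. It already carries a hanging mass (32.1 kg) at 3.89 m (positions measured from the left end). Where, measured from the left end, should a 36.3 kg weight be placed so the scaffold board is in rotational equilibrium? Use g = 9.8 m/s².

x ≈ 1.84 m from the left end

Take moments about the pivot (at 2.82 m from the left end).
Beam weight: 30.3 × 9.8 = 296.9 N down at 2.86 m → arm 0.04 m, τ = 296.9 × 0.04 = 11.88 N·m clockwise.
Hanging mass: 32.1 × 9.8 = 314.6 N down at 3.89 m → arm 1.07 m, τ = 314.6 × 1.07 = 336.6 N·m clockwise.
Net moment of existing loads = 348.5 N·m clockwise.
The weight weighs 36.3 × 9.8 = 355.7 N and must supply an equal counterclockwise moment, so its lever arm about the pivot is 348.5 / 355.7 = 0.98 m.
That puts it at 2.82 − 0.98 = 1.84 m from the left end.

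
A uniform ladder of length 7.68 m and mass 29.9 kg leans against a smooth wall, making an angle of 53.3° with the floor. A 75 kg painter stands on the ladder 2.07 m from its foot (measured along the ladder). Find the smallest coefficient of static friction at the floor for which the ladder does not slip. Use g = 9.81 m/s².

Take moments about the foot of the ladder.
Ladder weight 29.9×9.81 = 293.3 N acts at 3.84 m along the ladder; its horizontal arm is 3.84·cos53.3° = 2.295 m → τ = 673.1 N·m clockwise.
Painter: 75×9.81 = 735.8 N at 2.07 m → arm 1.237 m → τ = 910.2 N·m clockwise.
Wall normal N acts horizontally at the top; its moment arm is the height L sinθ = 7.68·sin53.3° = 6.158 m, counterclockwise.
Στ = 0 ⇒ N × 6.158 = 1583 ⇒ N = 257.1 N.
ΣFx = 0 ⇒ f = N_wall = 257.1 N. ΣFy = 0 ⇒ N_floor = 1029 N.
μ_min = f / N_floor = 257.1 / 1029 = 0.25.

μ_min ≈ 0.25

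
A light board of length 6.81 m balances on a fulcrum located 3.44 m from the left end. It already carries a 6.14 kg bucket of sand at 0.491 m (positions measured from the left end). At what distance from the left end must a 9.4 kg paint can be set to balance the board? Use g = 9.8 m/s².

Taking torques about the fulcrum (at 3.44 m from the left end):
Bucket of sand: 6.14 × 9.8 = 60.17 N down at 0.491 m → arm 2.949 m, τ = 60.17 × 2.949 = 177.4 N·m counterclockwise.
Net moment of existing loads = 177.4 N·m counterclockwise.
The paint can weighs 9.4 × 9.8 = 92.12 N and must supply an equal clockwise moment, so its lever arm about the fulcrum is 177.4 / 92.12 = 1.93 m.
That puts it at 3.44 + 1.93 = 5.37 m from the left end.

x ≈ 5.37 m from the left end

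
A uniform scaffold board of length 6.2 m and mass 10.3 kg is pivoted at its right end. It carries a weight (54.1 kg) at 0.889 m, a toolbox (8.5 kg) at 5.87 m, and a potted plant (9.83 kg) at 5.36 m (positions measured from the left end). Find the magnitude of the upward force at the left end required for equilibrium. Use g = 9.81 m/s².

F ≈ 523 N

Taking torques about the right end:
Beam weight: 10.3 × 9.81 = 101 N down at 3.1 m → arm 3.1 m, τ = 101 × 3.1 = 313.1 N·m counterclockwise.
Weight: 54.1 × 9.81 = 530.7 N down at 0.889 m → arm 5.311 m, τ = 530.7 × 5.311 = 2819 N·m counterclockwise.
Toolbox: 8.5 × 9.81 = 83.39 N down at 5.87 m → arm 0.33 m, τ = 83.39 × 0.33 = 27.52 N·m counterclockwise.
Potted plant: 9.83 × 9.81 = 96.43 N down at 5.36 m → arm 0.84 m, τ = 96.43 × 0.84 = 81 N·m counterclockwise.
Net moment of the loads = 3241 N·m counterclockwise.
The upward force F acts at the left end, arm 6.2 m, giving F × 6.2 clockwise.
Στ = 0 ⇒ F × 6.2 = 3241 ⇒ F = 3241 / 6.2 = 523 N.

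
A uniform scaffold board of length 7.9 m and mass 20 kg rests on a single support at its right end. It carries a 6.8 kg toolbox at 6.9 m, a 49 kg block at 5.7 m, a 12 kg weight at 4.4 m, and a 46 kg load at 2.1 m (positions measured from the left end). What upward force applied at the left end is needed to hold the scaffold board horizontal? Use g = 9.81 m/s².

F ≈ 624 N

Take moments about the right end.
Beam weight: 20 × 9.81 = 196.2 N down at 3.95 m → arm 3.95 m, τ = 196.2 × 3.95 = 775 N·m counterclockwise.
Toolbox: 6.8 × 9.81 = 66.71 N down at 6.9 m → arm 1 m, τ = 66.71 × 1 = 66.71 N·m counterclockwise.
Block: 49 × 9.81 = 480.7 N down at 5.7 m → arm 2.2 m, τ = 480.7 × 2.2 = 1058 N·m counterclockwise.
Weight: 12 × 9.81 = 117.7 N down at 4.4 m → arm 3.5 m, τ = 117.7 × 3.5 = 411.9 N·m counterclockwise.
Load: 46 × 9.81 = 451.3 N down at 2.1 m → arm 5.8 m, τ = 451.3 × 5.8 = 2618 N·m counterclockwise.
Net moment of the loads = 4930 N·m counterclockwise.
The upward force F acts at the left end, arm 7.9 m, giving F × 7.9 clockwise.
Setting net torque to zero: F × 7.9 = 4930 → F = 4930 / 7.9 = 624 N.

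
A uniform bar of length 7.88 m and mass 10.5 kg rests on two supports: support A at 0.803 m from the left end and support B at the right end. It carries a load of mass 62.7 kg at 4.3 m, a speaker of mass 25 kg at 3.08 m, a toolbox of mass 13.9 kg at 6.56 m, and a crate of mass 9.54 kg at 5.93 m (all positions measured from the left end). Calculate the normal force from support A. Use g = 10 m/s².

Choose support B as the axis so its reaction then has zero moment arm.
Beam weight: 10.5 × 10 = 105 N down at 3.94 m → arm 3.94 m, τ = 105 × 3.94 = 413.7 N·m counterclockwise.
Load: 62.7 × 10 = 627 N down at 4.3 m → arm 3.58 m, τ = 627 × 3.58 = 2245 N·m counterclockwise.
Speaker: 25 × 10 = 250 N down at 3.08 m → arm 4.8 m, τ = 250 × 4.8 = 1200 N·m counterclockwise.
Toolbox: 13.9 × 10 = 139 N down at 6.56 m → arm 1.32 m, τ = 139 × 1.32 = 183.5 N·m counterclockwise.
Crate: 9.54 × 10 = 95.4 N down at 5.93 m → arm 1.95 m, τ = 95.4 × 1.95 = 186 N·m counterclockwise.
Net load moment about support B = 4228 N·m counterclockwise.
Reaction R at support A is upward at 0.803 m, arm 7.077 m → moment R × 7.077 clockwise.
For rotational equilibrium, R × 7.077 = 4228, so R = 597 N.

R_A ≈ 597 N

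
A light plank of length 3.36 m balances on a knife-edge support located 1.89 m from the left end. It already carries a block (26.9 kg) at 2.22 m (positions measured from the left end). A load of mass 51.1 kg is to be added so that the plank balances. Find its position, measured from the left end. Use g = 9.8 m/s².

x ≈ 1.72 m from the left end

Take moments about the knife-edge support (at 1.89 m from the left end).
Block: 26.9 × 9.8 = 263.6 N down at 2.22 m → arm 0.33 m, τ = 263.6 × 0.33 = 86.99 N·m clockwise.
Net moment of existing loads = 86.99 N·m clockwise.
The load weighs 51.1 × 9.8 = 500.8 N and must supply an equal counterclockwise moment, so its lever arm about the knife-edge support is 86.99 / 500.8 = 0.174 m.
That puts it at 1.89 − 0.174 = 1.72 m from the left end.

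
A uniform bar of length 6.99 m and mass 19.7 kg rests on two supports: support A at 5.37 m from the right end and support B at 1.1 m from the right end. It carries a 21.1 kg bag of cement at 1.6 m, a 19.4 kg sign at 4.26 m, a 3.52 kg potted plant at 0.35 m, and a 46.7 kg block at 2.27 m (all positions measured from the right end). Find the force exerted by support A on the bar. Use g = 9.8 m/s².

R_A ≈ 393 N

Sum moments about support B (its reaction then has zero moment arm).
Beam weight: 19.7 × 9.8 = 193.1 N down at 3.495 m → arm 2.395 m, τ = 193.1 × 2.395 = 462.5 N·m counterclockwise.
Bag of cement: 21.1 × 9.8 = 206.8 N down at 1.6 m → arm 0.5 m, τ = 206.8 × 0.5 = 103.4 N·m counterclockwise.
Sign: 19.4 × 9.8 = 190.1 N down at 4.26 m → arm 3.16 m, τ = 190.1 × 3.16 = 600.7 N·m counterclockwise.
Potted plant: 3.52 × 9.8 = 34.5 N down at 0.35 m → arm 0.75 m, τ = 34.5 × 0.75 = 25.88 N·m clockwise.
Block: 46.7 × 9.8 = 457.7 N down at 2.27 m → arm 1.17 m, τ = 457.7 × 1.17 = 535.5 N·m counterclockwise.
Net load moment about support B = 1676 N·m counterclockwise.
Reaction R at support A is upward at 5.37 m, arm 4.27 m → moment R × 4.27 clockwise.
For rotational equilibrium, R × 4.27 = 1676, so R = 393 N.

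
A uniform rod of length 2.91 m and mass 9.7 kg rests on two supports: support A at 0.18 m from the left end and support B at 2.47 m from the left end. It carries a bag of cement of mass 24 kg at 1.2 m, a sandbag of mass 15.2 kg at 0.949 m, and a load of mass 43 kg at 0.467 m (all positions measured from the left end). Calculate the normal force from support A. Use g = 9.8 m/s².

Taking torques about support B:
Beam weight: 9.7 × 9.8 = 95.06 N down at 1.455 m → arm 1.015 m, τ = 95.06 × 1.015 = 96.49 N·m counterclockwise.
Bag of cement: 24 × 9.8 = 235.2 N down at 1.2 m → arm 1.27 m, τ = 235.2 × 1.27 = 298.7 N·m counterclockwise.
Sandbag: 15.2 × 9.8 = 149 N down at 0.949 m → arm 1.521 m, τ = 149 × 1.521 = 226.6 N·m counterclockwise.
Load: 43 × 9.8 = 421.4 N down at 0.467 m → arm 2.003 m, τ = 421.4 × 2.003 = 844.1 N·m counterclockwise.
Net load moment about support B = 1466 N·m counterclockwise.
Reaction R at support A is upward at 0.18 m, arm 2.29 m → moment R × 2.29 clockwise.
Setting net torque to zero: R × 2.29 = 1466 → R = 640 N.

R_A ≈ 640 N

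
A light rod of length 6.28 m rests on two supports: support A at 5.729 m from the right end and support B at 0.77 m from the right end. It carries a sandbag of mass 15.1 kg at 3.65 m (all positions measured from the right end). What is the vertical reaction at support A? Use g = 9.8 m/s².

Taking torques about support B:
Sandbag: 15.1 × 9.8 = 148 N down at 3.65 m → arm 2.88 m, τ = 148 × 2.88 = 426.2 N·m counterclockwise.
Net load moment about support B = 426.2 N·m counterclockwise.
Reaction R at support A is upward at 5.729 m, arm 4.959 m → moment R × 4.959 clockwise.
For rotational equilibrium, R × 4.959 = 426.2, so R = 85.9 N.

R_A ≈ 85.9 N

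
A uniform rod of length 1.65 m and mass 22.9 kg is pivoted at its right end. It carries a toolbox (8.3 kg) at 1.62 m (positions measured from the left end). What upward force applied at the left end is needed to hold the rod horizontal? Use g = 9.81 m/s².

F ≈ 114 N

Taking torques about the right end:
Beam weight: 22.9 × 9.81 = 224.6 N down at 0.825 m → arm 0.825 m, τ = 224.6 × 0.825 = 185.3 N·m counterclockwise.
Toolbox: 8.3 × 9.81 = 81.42 N down at 1.62 m → arm 0.03 m, τ = 81.42 × 0.03 = 2.443 N·m counterclockwise.
Net moment of the loads = 187.7 N·m counterclockwise.
The upward force F acts at the left end, arm 1.65 m, giving F × 1.65 clockwise.
Setting net torque to zero: F × 1.65 = 187.7 → F = 187.7 / 1.65 = 114 N.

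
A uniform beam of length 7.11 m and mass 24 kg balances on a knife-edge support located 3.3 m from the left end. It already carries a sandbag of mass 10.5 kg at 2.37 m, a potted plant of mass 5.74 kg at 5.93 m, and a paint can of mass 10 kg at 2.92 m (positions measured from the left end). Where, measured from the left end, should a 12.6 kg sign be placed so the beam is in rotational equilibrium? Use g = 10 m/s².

Taking torques about the knife-edge support (at 3.3 m from the left end):
Beam weight: 24 × 10 = 240 N down at 3.555 m → arm 0.255 m, τ = 240 × 0.255 = 61.2 N·m clockwise.
Sandbag: 10.5 × 10 = 105 N down at 2.37 m → arm 0.93 m, τ = 105 × 0.93 = 97.65 N·m counterclockwise.
Potted plant: 5.74 × 10 = 57.4 N down at 5.93 m → arm 2.63 m, τ = 57.4 × 2.63 = 151 N·m clockwise.
Paint can: 10 × 10 = 100 N down at 2.92 m → arm 0.38 m, τ = 100 × 0.38 = 38 N·m counterclockwise.
Net moment of existing loads = 76.55 N·m clockwise.
The sign weighs 12.6 × 10 = 126 N and must supply an equal counterclockwise moment, so its lever arm about the knife-edge support is 76.55 / 126 = 0.608 m.
That puts it at 3.3 − 0.608 = 2.69 m from the left end.

x ≈ 2.69 m from the left end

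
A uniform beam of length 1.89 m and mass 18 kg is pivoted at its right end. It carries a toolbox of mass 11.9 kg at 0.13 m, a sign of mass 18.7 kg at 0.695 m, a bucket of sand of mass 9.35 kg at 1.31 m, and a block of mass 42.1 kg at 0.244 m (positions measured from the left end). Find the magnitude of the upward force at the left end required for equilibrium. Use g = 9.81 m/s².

Sum moments about the right end (the unknown pivot reaction has zero arm there).
Beam weight: 18 × 9.81 = 176.6 N down at 0.945 m → arm 0.945 m, τ = 176.6 × 0.945 = 166.9 N·m counterclockwise.
Toolbox: 11.9 × 9.81 = 116.7 N down at 0.13 m → arm 1.76 m, τ = 116.7 × 1.76 = 205.4 N·m counterclockwise.
Sign: 18.7 × 9.81 = 183.4 N down at 0.695 m → arm 1.195 m, τ = 183.4 × 1.195 = 219.2 N·m counterclockwise.
Bucket of sand: 9.35 × 9.81 = 91.72 N down at 1.31 m → arm 0.58 m, τ = 91.72 × 0.58 = 53.2 N·m counterclockwise.
Block: 42.1 × 9.81 = 413 N down at 0.244 m → arm 1.646 m, τ = 413 × 1.646 = 679.8 N·m counterclockwise.
Net moment of the loads = 1324 N·m counterclockwise.
The upward force F acts at the left end, arm 1.89 m, giving F × 1.89 clockwise.
Στ = 0 ⇒ F × 1.89 = 1324 ⇒ F = 1324 / 1.89 = 701 N.

F ≈ 701 N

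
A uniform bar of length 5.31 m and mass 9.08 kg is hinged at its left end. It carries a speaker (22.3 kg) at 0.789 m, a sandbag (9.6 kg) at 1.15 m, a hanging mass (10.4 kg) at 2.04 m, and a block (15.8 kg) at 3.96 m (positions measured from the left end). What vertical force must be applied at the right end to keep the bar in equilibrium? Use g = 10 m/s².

Choose the left end as the axis so the unknown pivot reaction has zero arm there.
Beam weight: 9.08 × 10 = 90.8 N down at 2.655 m → arm 2.655 m, τ = 90.8 × 2.655 = 241.1 N·m clockwise.
Speaker: 22.3 × 10 = 223 N down at 0.789 m → arm 0.789 m, τ = 223 × 0.789 = 175.9 N·m clockwise.
Sandbag: 9.6 × 10 = 96 N down at 1.15 m → arm 1.15 m, τ = 96 × 1.15 = 110.4 N·m clockwise.
Hanging mass: 10.4 × 10 = 104 N down at 2.04 m → arm 2.04 m, τ = 104 × 2.04 = 212.2 N·m clockwise.
Block: 15.8 × 10 = 158 N down at 3.96 m → arm 3.96 m, τ = 158 × 3.96 = 625.7 N·m clockwise.
Net moment of the loads = 1365 N·m clockwise.
The upward force F acts at the right end, arm 5.31 m, giving F × 5.31 counterclockwise.
Balancing moments: F × 5.31 = 1365, giving F = 1365 / 5.31 = 257 N.

F ≈ 257 N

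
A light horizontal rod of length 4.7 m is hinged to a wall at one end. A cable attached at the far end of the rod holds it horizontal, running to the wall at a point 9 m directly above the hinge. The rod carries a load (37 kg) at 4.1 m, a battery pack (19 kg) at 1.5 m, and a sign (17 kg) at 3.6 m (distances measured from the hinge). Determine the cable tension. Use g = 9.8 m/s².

Choose the hinge as the axis so the unknown hinge reaction has zero arm there.
Load: 37 × 9.8 = 362.6 N down at 4.1 m → arm 4.1 m, τ = 362.6 × 4.1 = 1487 N·m clockwise.
Battery pack: 19 × 9.8 = 186.2 N down at 1.5 m → arm 1.5 m, τ = 186.2 × 1.5 = 279.3 N·m clockwise.
Sign: 17 × 9.8 = 166.6 N down at 3.6 m → arm 3.6 m, τ = 166.6 × 3.6 = 599.8 N·m clockwise.
Total clockwise load moment = 2366 N·m.
The cable tension T acts at 4.7 m; only its component perpendicular to the rod, T sinθ, produces torque. sinθ = h/√(h²+d²) = 9/√(9²+4.7²) = 0.8864.
Setting net torque to zero: T × 4.7 × 0.8864 = 2366 → T = 2366 / 4.166 = 568 N.

T ≈ 568 N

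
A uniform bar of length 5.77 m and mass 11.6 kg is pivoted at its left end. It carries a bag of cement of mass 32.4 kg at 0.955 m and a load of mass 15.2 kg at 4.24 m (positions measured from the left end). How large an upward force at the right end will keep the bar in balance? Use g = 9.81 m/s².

Sum moments about the left end (the unknown pivot reaction has zero arm there).
Beam weight: 11.6 × 9.81 = 113.8 N down at 2.885 m → arm 2.885 m, τ = 113.8 × 2.885 = 328.3 N·m clockwise.
Bag of cement: 32.4 × 9.81 = 317.8 N down at 0.955 m → arm 0.955 m, τ = 317.8 × 0.955 = 303.5 N·m clockwise.
Load: 15.2 × 9.81 = 149.1 N down at 4.24 m → arm 4.24 m, τ = 149.1 × 4.24 = 632.2 N·m clockwise.
Net moment of the loads = 1264 N·m clockwise.
The upward force F acts at the right end, arm 5.77 m, giving F × 5.77 counterclockwise.
For rotational equilibrium, F × 5.77 = 1264, so F = 1264 / 5.77 = 219 N.

F ≈ 219 N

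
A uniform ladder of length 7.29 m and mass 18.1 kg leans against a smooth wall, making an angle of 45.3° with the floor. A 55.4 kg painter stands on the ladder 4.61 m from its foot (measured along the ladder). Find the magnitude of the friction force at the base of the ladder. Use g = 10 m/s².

Sum moments about the foot of the ladder (the floor normal and friction both act there and drop out).
Ladder weight 18.1×10 = 181 N acts at 3.645 m along the ladder; its horizontal arm is 3.645·cos45.3° = 2.564 m → τ = 464.1 N·m clockwise.
Painter: 55.4×10 = 554 N at 4.61 m → arm 3.243 m → τ = 1797 N·m clockwise.
Wall normal N acts horizontally at the top; its moment arm is the height L sinθ = 7.29·sin45.3° = 5.182 m, counterclockwise.
Balancing moments: N × 5.182 = 2261, giving N = 436 N.
ΣFx = 0: friction at the foot balances the wall's push, so f = N_wall = 436 N.

f ≈ 436 N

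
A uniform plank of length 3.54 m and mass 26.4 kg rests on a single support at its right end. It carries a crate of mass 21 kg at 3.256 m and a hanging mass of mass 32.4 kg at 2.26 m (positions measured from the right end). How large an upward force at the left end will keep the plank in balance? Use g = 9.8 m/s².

Choose the right end as the axis so the unknown pivot reaction has zero arm there.
Beam weight: 26.4 × 9.8 = 258.7 N down at 1.77 m → arm 1.77 m, τ = 258.7 × 1.77 = 457.9 N·m counterclockwise.
Crate: 21 × 9.8 = 205.8 N down at 3.256 m → arm 3.256 m, τ = 205.8 × 3.256 = 670.1 N·m counterclockwise.
Hanging mass: 32.4 × 9.8 = 317.5 N down at 2.26 m → arm 2.26 m, τ = 317.5 × 2.26 = 717.5 N·m counterclockwise.
Net moment of the loads = 1846 N·m counterclockwise.
The upward force F acts at the left end, arm 3.54 m, giving F × 3.54 clockwise.
Balancing moments: F × 3.54 = 1846, giving F = 1846 / 3.54 = 521 N.

F ≈ 521 N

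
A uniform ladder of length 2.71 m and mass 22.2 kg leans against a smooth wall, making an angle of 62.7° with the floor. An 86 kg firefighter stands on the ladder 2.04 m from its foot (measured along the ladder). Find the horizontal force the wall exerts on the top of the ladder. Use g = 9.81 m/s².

Choose the foot of the ladder as the axis so the floor normal and friction both act there and drop out.
Ladder weight 22.2×9.81 = 217.8 N acts at 1.355 m along the ladder; its horizontal arm is 1.355·cos62.7° = 0.6215 m → τ = 135.4 N·m clockwise.
Firefighter: 86×9.81 = 843.7 N at 2.04 m → arm 0.9356 m → τ = 789.4 N·m clockwise.
Wall normal N acts horizontally at the top; its moment arm is the height L sinθ = 2.71·sin62.7° = 2.408 m, counterclockwise.
Στ = 0 ⇒ N × 2.408 = 924.8 ⇒ N = 384 N.

N_wall ≈ 384 N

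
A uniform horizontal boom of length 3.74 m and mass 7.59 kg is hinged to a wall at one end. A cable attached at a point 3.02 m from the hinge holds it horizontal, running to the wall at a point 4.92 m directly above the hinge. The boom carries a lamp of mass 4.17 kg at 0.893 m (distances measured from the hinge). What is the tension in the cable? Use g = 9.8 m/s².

Sum moments about the hinge (the unknown hinge reaction has zero arm there).
Beam weight: 7.59 × 9.8 = 74.38 N down at 1.87 m → arm 1.87 m, τ = 74.38 × 1.87 = 139.1 N·m clockwise.
Lamp: 4.17 × 9.8 = 40.87 N down at 0.893 m → arm 0.893 m, τ = 40.87 × 0.893 = 36.5 N·m clockwise.
Total clockwise load moment = 175.6 N·m.
The cable tension T acts at 3.02 m; only its component perpendicular to the boom, T sinθ, produces torque. sinθ = h/√(h²+d²) = 4.92/√(4.92²+3.02²) = 0.8523.
Setting net torque to zero: T × 3.02 × 0.8523 = 175.6 → T = 175.6 / 2.574 = 68.2 N.

T ≈ 68.2 N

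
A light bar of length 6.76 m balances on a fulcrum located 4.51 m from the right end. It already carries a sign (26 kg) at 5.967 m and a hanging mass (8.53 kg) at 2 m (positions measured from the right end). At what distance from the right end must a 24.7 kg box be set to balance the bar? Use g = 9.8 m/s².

x ≈ 3.84 m from the right end

Taking torques about the fulcrum (at 4.51 m from the right end):
Sign: 26 × 9.8 = 254.8 N down at 5.967 m → arm 1.457 m, τ = 254.8 × 1.457 = 371.2 N·m counterclockwise.
Hanging mass: 8.53 × 9.8 = 83.59 N down at 2 m → arm 2.51 m, τ = 83.59 × 2.51 = 209.8 N·m clockwise.
Net moment of existing loads = 161.4 N·m counterclockwise.
The box weighs 24.7 × 9.8 = 242.1 N and must supply an equal clockwise moment, so its lever arm about the fulcrum is 161.4 / 242.1 = 0.667 m.
That puts it at 4.51 − 0.667 = 3.84 m from the right end.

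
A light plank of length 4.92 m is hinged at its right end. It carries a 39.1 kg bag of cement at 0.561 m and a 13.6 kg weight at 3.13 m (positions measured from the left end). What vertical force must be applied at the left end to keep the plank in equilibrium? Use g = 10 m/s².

Take moments about the right end.
Bag of cement: 39.1 × 10 = 391 N down at 0.561 m → arm 4.359 m, τ = 391 × 4.359 = 1704 N·m counterclockwise.
Weight: 13.6 × 10 = 136 N down at 3.13 m → arm 1.79 m, τ = 136 × 1.79 = 243.4 N·m counterclockwise.
Net moment of the loads = 1947 N·m counterclockwise.
The upward force F acts at the left end, arm 4.92 m, giving F × 4.92 clockwise.
For rotational equilibrium, F × 4.92 = 1947, so F = 1947 / 4.92 = 396 N.

F ≈ 396 N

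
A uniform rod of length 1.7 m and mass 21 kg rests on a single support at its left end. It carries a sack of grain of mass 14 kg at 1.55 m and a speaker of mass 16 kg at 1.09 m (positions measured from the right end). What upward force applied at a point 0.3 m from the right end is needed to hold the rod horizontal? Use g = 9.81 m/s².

F ≈ 208 N

Choose the left end as the axis so the unknown pivot reaction has zero arm there.
Beam weight: 21 × 9.81 = 206 N down at 0.85 m → arm 0.85 m, τ = 206 × 0.85 = 175.1 N·m clockwise.
Sack of grain: 14 × 9.81 = 137.3 N down at 1.55 m → arm 0.15 m, τ = 137.3 × 0.15 = 20.6 N·m clockwise.
Speaker: 16 × 9.81 = 157 N down at 1.09 m → arm 0.61 m, τ = 157 × 0.61 = 95.77 N·m clockwise.
Net moment of the loads = 291.5 N·m clockwise.
The upward force F acts at a point 0.3 m from the right end, arm 1.4 m, giving F × 1.4 counterclockwise.
Balancing moments: F × 1.4 = 291.5, giving F = 291.5 / 1.4 = 208 N.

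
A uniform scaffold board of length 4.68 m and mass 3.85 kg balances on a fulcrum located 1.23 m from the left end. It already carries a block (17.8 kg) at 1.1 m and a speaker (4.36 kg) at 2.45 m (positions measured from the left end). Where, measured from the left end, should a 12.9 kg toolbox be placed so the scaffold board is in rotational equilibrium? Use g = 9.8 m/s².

x ≈ 0.666 m from the left end

Take moments about the fulcrum (at 1.23 m from the left end).
Beam weight: 3.85 × 9.8 = 37.73 N down at 2.34 m → arm 1.11 m, τ = 37.73 × 1.11 = 41.88 N·m clockwise.
Block: 17.8 × 9.8 = 174.4 N down at 1.1 m → arm 0.13 m, τ = 174.4 × 0.13 = 22.67 N·m counterclockwise.
Speaker: 4.36 × 9.8 = 42.73 N down at 2.45 m → arm 1.22 m, τ = 42.73 × 1.22 = 52.13 N·m clockwise.
Net moment of existing loads = 71.34 N·m clockwise.
The toolbox weighs 12.9 × 9.8 = 126.4 N and must supply an equal counterclockwise moment, so its lever arm about the fulcrum is 71.34 / 126.4 = 0.564 m.
That puts it at 1.23 − 0.564 = 0.666 m from the left end.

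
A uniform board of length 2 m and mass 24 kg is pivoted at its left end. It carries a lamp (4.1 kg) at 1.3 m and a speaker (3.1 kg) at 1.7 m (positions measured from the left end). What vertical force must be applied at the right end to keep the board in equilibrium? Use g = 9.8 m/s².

F ≈ 170 N

About the left end:
Beam weight: 24 × 9.8 = 235.2 N down at 1 m → arm 1 m, τ = 235.2 × 1 = 235.2 N·m clockwise.
Lamp: 4.1 × 9.8 = 40.18 N down at 1.3 m → arm 1.3 m, τ = 40.18 × 1.3 = 52.23 N·m clockwise.
Speaker: 3.1 × 9.8 = 30.38 N down at 1.7 m → arm 1.7 m, τ = 30.38 × 1.7 = 51.65 N·m clockwise.
Net moment of the loads = 339.1 N·m clockwise.
The upward force F acts at the right end, arm 2 m, giving F × 2 counterclockwise.
For rotational equilibrium, F × 2 = 339.1, so F = 339.1 / 2 = 170 N.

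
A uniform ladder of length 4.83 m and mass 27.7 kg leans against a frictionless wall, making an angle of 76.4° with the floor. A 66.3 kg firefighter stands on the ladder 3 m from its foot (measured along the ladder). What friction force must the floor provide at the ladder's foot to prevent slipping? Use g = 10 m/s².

About the foot of the ladder:
Ladder weight 27.7×10 = 277 N acts at 2.415 m along the ladder; its horizontal arm is 2.415·cos76.4° = 0.5679 m → τ = 157.3 N·m clockwise.
Firefighter: 66.3×10 = 663 N at 3 m → arm 0.7054 m → τ = 467.7 N·m clockwise.
Wall normal N acts horizontally at the top; its moment arm is the height L sinθ = 4.83·sin76.4° = 4.695 m, counterclockwise.
Balancing moments: N × 4.695 = 625, giving N = 133 N.
ΣFx = 0: friction at the foot balances the wall's push, so f = N_wall = 133 N.

f ≈ 133 N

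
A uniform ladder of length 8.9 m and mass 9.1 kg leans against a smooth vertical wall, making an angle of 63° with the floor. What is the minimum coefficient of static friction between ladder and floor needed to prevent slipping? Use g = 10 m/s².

About the foot of the ladder:
Ladder weight 9.1×10 = 91 N acts at 4.45 m along the ladder; its horizontal arm is 4.45·cos63° = 2.02 m → τ = 183.8 N·m clockwise.
Wall normal N acts horizontally at the top; its moment arm is the height L sinθ = 8.9·sin63° = 7.93 m, counterclockwise.
Setting net torque to zero: N × 7.93 = 183.8 → N = 23.18 N.
ΣFx = 0 ⇒ f = N_wall = 23.18 N. ΣFy = 0 ⇒ N_floor = 91 N.
μ_min = f / N_floor = 23.18 / 91 = 0.255.

μ_min ≈ 0.255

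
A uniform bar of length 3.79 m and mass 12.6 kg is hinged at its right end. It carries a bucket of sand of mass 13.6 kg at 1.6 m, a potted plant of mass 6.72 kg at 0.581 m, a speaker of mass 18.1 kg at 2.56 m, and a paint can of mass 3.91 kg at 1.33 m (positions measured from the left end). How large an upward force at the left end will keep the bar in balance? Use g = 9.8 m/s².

F ≈ 277 N

Sum moments about the right end (the unknown pivot reaction has zero arm there).
Beam weight: 12.6 × 9.8 = 123.5 N down at 1.895 m → arm 1.895 m, τ = 123.5 × 1.895 = 234 N·m counterclockwise.
Bucket of sand: 13.6 × 9.8 = 133.3 N down at 1.6 m → arm 2.19 m, τ = 133.3 × 2.19 = 291.9 N·m counterclockwise.
Potted plant: 6.72 × 9.8 = 65.86 N down at 0.581 m → arm 3.209 m, τ = 65.86 × 3.209 = 211.3 N·m counterclockwise.
Speaker: 18.1 × 9.8 = 177.4 N down at 2.56 m → arm 1.23 m, τ = 177.4 × 1.23 = 218.2 N·m counterclockwise.
Paint can: 3.91 × 9.8 = 38.32 N down at 1.33 m → arm 2.46 m, τ = 38.32 × 2.46 = 94.27 N·m counterclockwise.
Net moment of the loads = 1050 N·m counterclockwise.
The upward force F acts at the left end, arm 3.79 m, giving F × 3.79 clockwise.
Στ = 0 ⇒ F × 3.79 = 1050 ⇒ F = 1050 / 3.79 = 277 N.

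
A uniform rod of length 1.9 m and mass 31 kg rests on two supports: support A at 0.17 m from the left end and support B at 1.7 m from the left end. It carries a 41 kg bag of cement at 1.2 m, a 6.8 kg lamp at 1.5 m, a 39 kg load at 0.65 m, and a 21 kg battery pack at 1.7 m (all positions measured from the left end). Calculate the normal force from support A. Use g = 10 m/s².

About support B:
Beam weight: 31 × 10 = 310 N down at 0.95 m → arm 0.75 m, τ = 310 × 0.75 = 232.5 N·m counterclockwise.
Bag of cement: 41 × 10 = 410 N down at 1.2 m → arm 0.5 m, τ = 410 × 0.5 = 205 N·m counterclockwise.
Lamp: 6.8 × 10 = 68 N down at 1.5 m → arm 0.2 m, τ = 68 × 0.2 = 13.6 N·m counterclockwise.
Load: 39 × 10 = 390 N down at 0.65 m → arm 1.05 m, τ = 390 × 1.05 = 409.5 N·m counterclockwise.
Battery pack: acts at the support B, moment arm 0 → no torque.
Net load moment about support B = 860.6 N·m counterclockwise.
Reaction R at support A is upward at 0.17 m, arm 1.53 m → moment R × 1.53 clockwise.
Setting net torque to zero: R × 1.53 = 860.6 → R = 562 N.

R_A ≈ 562 N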